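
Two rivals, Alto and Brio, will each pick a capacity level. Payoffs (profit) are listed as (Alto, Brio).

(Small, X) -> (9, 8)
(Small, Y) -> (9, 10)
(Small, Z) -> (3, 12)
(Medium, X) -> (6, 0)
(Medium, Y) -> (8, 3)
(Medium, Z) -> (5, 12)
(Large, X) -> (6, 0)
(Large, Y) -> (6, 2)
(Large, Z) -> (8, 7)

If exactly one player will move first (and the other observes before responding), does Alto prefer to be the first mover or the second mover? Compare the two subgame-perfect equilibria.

second

If Alto leads: Brio's best replies are Small→Z, Medium→Z, Large→Z; Alto's induced payoffs 3, 5, 8; outcome (Large, Z), payoffs (8, 7).
If Brio leads: Alto's best replies are X→Small, Y→Small, Z→Large; Brio's induced payoffs 8, 10, 7; outcome (Small, Y), payoffs (9, 10).
Alto gets 8 moving first and 9 moving second, so Alto prefers to move second.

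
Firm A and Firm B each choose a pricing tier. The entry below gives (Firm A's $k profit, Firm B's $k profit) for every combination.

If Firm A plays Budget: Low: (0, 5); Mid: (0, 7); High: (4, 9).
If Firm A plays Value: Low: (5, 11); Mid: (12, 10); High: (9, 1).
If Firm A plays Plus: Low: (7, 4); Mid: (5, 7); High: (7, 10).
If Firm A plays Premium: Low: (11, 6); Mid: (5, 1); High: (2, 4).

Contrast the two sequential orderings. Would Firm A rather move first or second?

second

If Firm A leads: Firm B's best replies are Budget→High, Value→Low, Plus→High, Premium→Low; Firm A's induced payoffs 4, 5, 7, 11; outcome (Premium, Low), payoffs (11, 6).
If Firm B leads: Firm A's best replies are Low→Premium, Mid→Value, High→Value; Firm B's induced payoffs 6, 10, 1; outcome (Value, Mid), payoffs (12, 10).
Firm A gets 11 moving first and 12 moving second, so Firm A prefers to move second.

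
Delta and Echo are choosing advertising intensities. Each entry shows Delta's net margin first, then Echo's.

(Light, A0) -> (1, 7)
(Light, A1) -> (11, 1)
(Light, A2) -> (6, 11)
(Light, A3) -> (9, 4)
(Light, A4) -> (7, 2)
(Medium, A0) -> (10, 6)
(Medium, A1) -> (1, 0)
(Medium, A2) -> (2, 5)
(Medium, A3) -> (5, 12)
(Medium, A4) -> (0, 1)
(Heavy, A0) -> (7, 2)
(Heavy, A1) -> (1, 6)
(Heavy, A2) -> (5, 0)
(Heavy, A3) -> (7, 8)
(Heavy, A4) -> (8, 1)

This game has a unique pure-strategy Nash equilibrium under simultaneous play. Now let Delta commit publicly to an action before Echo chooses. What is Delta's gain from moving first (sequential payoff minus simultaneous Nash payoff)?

Solve by backward induction (Delta leads).
- Light: Echo compares 7, 1, 11, 4, 2 and picks A2; Delta would get 6.
- Medium: Echo compares 6, 0, 5, 12, 1 and picks A3; Delta would get 5.
- Heavy: Echo compares 2, 6, 0, 8, 1 and picks A3; Delta would get 7.
Among 6, 5, 7, the best is 7 at Heavy. Subgame-perfect outcome: (Heavy, A3) with payoffs (7, 8).
Under simultaneous play:
Delta's best replies: A0→Medium; A1→Light; A2→Light; A3→Light; A4→Heavy.
Echo's best replies: Light→A2; Medium→A3; Heavy→A3.
Only (Light, A2) has each player best-responding; Nash payoffs (6, 11).
Delta's commitment gain: 7 − 6 = 1.

1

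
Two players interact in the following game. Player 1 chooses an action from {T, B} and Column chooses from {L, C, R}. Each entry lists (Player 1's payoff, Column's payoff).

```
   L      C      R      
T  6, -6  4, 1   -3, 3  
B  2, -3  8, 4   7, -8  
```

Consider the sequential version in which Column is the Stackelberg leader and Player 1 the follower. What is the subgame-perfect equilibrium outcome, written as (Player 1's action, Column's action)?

Backward induction with Column moving first.
- L → Player 1 plays T (best of 6, 2); Column gets -6.
- C → Player 1 plays B (best of 4, 8); Column gets 4.
- R → Player 1 plays B (best of -3, 7); Column gets -8.
Column's induced payoffs are -6, 4, -8, so Column commits to C. Subgame-perfect outcome: (B, C) with payoffs (8, 4).

(B, C)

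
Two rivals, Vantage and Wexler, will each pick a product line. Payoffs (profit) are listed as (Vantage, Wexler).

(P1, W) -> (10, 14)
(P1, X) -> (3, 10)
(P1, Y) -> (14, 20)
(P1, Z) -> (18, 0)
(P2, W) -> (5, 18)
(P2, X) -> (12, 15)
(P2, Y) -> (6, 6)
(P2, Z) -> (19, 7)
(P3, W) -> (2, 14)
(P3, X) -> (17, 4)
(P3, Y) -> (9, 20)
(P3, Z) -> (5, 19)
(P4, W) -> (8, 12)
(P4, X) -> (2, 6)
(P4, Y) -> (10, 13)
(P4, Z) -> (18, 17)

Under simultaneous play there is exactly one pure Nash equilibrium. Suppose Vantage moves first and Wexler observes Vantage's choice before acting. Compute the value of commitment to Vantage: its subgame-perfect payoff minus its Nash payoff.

4

Work backward from Wexler's decision.
- P1: Wexler compares 14, 10, 20, 0 and picks Y; Vantage would get 14.
- P2: Wexler compares 18, 15, 6, 7 and picks W; Vantage would get 5.
- P3: Wexler compares 14, 4, 20, 19 and picks Y; Vantage would get 9.
- P4: Wexler compares 12, 6, 13, 17 and picks Z; Vantage would get 18.
Vantage's induced payoffs are 14, 5, 9, 18, so Vantage commits to P4. Subgame-perfect outcome: (P4, Z) with payoffs (18, 17).
Now find the simultaneous Nash equilibrium.
Vantage's best replies: W→P1; X→P3; Y→P1; Z→P2.
Wexler's best replies: P1→Y; P2→W; P3→Y; P4→Z.
The unique mutual best reply is (P1, Y), giving (14, 20).
Vantage's commitment gain: 18 − 14 = 4.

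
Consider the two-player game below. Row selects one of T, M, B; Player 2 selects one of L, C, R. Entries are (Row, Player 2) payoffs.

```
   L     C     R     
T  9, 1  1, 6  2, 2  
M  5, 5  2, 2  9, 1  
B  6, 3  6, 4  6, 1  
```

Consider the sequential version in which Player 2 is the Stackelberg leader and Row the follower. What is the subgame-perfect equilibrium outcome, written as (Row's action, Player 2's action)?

Backward induction with Player 2 moving first.
- L → Row plays T (best of 9, 5, 6); Player 2 gets 1.
- C → Row plays B (best of 1, 2, 6); Player 2 gets 4.
- R → Row plays M (best of 2, 9, 6); Player 2 gets 1.
Player 2's induced payoffs are 1, 4, 1, so Player 2 commits to C. Subgame-perfect outcome: (B, C) with payoffs (6, 4).

(B, C)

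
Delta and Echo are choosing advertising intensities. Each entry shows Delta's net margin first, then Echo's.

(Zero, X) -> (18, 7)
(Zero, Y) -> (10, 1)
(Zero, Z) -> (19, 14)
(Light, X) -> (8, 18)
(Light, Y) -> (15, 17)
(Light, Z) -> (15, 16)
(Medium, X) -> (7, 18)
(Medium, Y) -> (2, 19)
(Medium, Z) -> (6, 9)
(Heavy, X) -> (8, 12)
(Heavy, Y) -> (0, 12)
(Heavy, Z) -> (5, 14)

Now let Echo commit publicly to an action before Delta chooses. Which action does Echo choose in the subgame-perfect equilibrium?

Y

Delta best-responds to each possible Echo move:
- X: Delta compares 18, 8, 7, 8 and picks Zero; Echo would get 7.
- Y: Delta compares 10, 15, 2, 0 and picks Light; Echo would get 17.
- Z: Delta compares 19, 15, 6, 5 and picks Zero; Echo would get 14.
Among 7, 17, 14, the best is 17 at Y. Subgame-perfect outcome: (Light, Y) with payoffs (15, 17).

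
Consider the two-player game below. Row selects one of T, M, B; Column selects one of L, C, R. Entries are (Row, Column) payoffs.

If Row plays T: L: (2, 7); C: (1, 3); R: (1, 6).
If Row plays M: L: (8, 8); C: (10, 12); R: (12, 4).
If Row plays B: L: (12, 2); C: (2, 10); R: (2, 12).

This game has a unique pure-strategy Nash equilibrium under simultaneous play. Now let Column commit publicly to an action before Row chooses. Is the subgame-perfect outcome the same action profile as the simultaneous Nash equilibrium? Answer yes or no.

Backward induction with Column moving first.
- L: BR = B, leader payoff 2.
- C: BR = M, leader payoff 12.
- R: BR = M, leader payoff 4.
Maximizing over 2, 12, 4, Column chooses C. Subgame-perfect outcome: (M, C) with payoffs (10, 12).
Now find the simultaneous Nash equilibrium.
Row's best replies: L→B; C→M; R→M.
Column's best replies: T→L; M→C; B→R.
Only (M, C) has each player best-responding; Nash payoffs (10, 12).
Sequential outcome (M, C) coincides with the Nash profile (M, C).

yes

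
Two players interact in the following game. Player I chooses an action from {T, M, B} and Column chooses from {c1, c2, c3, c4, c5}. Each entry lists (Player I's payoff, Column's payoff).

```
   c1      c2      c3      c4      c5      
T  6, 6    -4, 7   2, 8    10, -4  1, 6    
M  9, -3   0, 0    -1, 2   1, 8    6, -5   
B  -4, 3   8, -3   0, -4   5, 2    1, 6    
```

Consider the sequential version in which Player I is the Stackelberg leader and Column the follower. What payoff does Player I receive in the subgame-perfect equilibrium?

2

Work backward from Column's decision.
- T → Column plays c3 (best of 6, 7, 8, -4, 6); Player I gets 2.
- M → Column plays c4 (best of -3, 0, 2, 8, -5); Player I gets 1.
- B → Column plays c5 (best of 3, -3, -4, 2, 6); Player I gets 1.
Among 2, 1, 1, the best is 2 at T. Subgame-perfect outcome: (T, c3) with payoffs (2, 8).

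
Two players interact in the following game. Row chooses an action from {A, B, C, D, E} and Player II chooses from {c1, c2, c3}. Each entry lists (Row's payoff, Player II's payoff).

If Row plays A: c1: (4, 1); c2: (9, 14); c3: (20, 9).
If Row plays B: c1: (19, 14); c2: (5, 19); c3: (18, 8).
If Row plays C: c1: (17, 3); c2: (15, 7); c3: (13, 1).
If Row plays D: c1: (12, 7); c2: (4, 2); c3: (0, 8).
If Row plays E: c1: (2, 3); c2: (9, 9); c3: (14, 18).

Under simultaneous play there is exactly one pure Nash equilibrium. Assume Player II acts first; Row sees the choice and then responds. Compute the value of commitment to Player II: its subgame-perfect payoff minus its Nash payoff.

Work backward from Row's decision.
- c1 → Row plays B (best of 4, 19, 17, 12, 2); Player II gets 14.
- c2 → Row plays C (best of 9, 5, 15, 4, 9); Player II gets 7.
- c3 → Row plays A (best of 20, 18, 13, 0, 14); Player II gets 9.
Maximizing over 14, 7, 9, Player II chooses c1. Subgame-perfect outcome: (B, c1) with payoffs (19, 14).
Now find the simultaneous Nash equilibrium.
Row's best replies: c1→B; c2→C; c3→A.
Player II's best replies: A→c2; B→c2; C→c2; D→c3; E→c3.
Only (C, c2) has each player best-responding; Nash payoffs (15, 7).
Player II's commitment gain: 14 − 7 = 7.

7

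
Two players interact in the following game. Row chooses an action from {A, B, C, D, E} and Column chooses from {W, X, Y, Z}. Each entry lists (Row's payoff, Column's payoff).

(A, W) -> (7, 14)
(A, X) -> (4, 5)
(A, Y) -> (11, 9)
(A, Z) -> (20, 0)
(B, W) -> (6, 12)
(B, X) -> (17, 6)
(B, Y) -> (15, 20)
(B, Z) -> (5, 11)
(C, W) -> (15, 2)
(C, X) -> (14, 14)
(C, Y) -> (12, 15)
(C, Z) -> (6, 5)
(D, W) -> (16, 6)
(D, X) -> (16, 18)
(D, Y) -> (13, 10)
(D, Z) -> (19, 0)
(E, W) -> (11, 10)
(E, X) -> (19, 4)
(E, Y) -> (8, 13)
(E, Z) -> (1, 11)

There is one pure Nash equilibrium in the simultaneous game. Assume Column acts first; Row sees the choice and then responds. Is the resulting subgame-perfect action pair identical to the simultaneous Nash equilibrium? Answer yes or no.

Row best-responds to each possible Column move:
- W: BR = D, leader payoff 6.
- X: BR = E, leader payoff 4.
- Y: BR = B, leader payoff 20.
- Z: BR = A, leader payoff 0.
Column's induced payoffs are 6, 4, 20, 0, so Column commits to Y. Subgame-perfect outcome: (B, Y) with payoffs (15, 20).
For the simultaneous game, intersect best replies.
Row's best replies: W→D; X→E; Y→B; Z→A.
Column's best replies: A→W; B→Y; C→Y; D→X; E→Y.
Only (B, Y) has each player best-responding; Nash payoffs (15, 20).
Sequential outcome (B, Y) coincides with the Nash profile (B, Y).

yes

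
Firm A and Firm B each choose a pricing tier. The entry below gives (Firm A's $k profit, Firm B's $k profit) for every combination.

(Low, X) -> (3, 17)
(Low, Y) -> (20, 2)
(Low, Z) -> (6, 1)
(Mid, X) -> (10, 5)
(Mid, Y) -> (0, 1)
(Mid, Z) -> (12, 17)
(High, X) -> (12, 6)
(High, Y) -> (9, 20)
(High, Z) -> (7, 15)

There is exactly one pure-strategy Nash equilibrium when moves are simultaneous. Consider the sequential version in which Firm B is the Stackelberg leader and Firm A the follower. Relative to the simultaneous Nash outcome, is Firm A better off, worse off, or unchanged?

unchanged

Backward induction with Firm B moving first.
- X → Firm A plays High (best of 3, 10, 12); Firm B gets 6.
- Y → Firm A plays Low (best of 20, 0, 9); Firm B gets 2.
- Z → Firm A plays Mid (best of 6, 12, 7); Firm B gets 17.
Firm B's induced payoffs are 6, 2, 17, so Firm B commits to Z. Subgame-perfect outcome: (Mid, Z) with payoffs (12, 17).
For the simultaneous game, intersect best replies.
Firm A's best replies: X→High; Y→Low; Z→Mid.
Firm B's best replies: Low→X; Mid→Z; High→Y.
Only (Mid, Z) has each player best-responding; Nash payoffs (12, 17).
Firm A earns 12 sequentially versus 12 at the Nash outcome: unchanged.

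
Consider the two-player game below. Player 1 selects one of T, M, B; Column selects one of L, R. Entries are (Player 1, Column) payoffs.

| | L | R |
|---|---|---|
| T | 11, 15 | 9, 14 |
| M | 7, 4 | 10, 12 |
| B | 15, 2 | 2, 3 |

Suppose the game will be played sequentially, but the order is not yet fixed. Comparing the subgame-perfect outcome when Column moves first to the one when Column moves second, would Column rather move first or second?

second

If Player 1 leads: Column's best replies are T→L, M→R, B→R; Player 1's induced payoffs 11, 10, 2; outcome (T, L), payoffs (11, 15).
If Column leads: Player 1's best replies are L→B, R→M; Column's induced payoffs 2, 12; outcome (M, R), payoffs (10, 12).
Column gets 12 moving first and 15 moving second, so Column prefers to move second.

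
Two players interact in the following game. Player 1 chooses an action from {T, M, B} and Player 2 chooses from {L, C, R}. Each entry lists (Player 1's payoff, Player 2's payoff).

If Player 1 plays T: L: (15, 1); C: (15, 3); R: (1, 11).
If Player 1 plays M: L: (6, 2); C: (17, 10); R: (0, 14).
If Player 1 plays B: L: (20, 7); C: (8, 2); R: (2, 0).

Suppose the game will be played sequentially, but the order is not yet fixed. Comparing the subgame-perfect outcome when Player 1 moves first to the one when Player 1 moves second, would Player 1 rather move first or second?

first

If Player 1 leads: Player 2's best replies are T→R, M→R, B→L; Player 1's induced payoffs 1, 0, 20; outcome (B, L), payoffs (20, 7).
If Player 2 leads: Player 1's best replies are L→B, C→M, R→B; Player 2's induced payoffs 7, 10, 0; outcome (M, C), payoffs (17, 10).
Player 1 gets 20 moving first and 17 moving second, so Player 1 prefers to move first.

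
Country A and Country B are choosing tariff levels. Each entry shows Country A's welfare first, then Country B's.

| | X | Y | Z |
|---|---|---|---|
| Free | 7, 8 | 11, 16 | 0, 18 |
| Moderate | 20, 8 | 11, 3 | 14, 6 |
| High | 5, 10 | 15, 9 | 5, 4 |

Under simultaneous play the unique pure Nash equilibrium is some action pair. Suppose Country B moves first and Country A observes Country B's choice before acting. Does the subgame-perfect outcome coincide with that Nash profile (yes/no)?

Backward induction with Country B moving first.
- X: BR = Moderate, leader payoff 8.
- Y: BR = High, leader payoff 9.
- Z: BR = Moderate, leader payoff 6.
Maximizing over 8, 9, 6, Country B chooses Y. Subgame-perfect outcome: (High, Y) with payoffs (15, 9).
Now find the simultaneous Nash equilibrium.
Country A's best replies: X→Moderate; Y→High; Z→Moderate.
Country B's best replies: Free→Z; Moderate→X; High→X.
The unique mutual best reply is (Moderate, X), giving (20, 8).
Sequential outcome (High, Y) differs from the Nash profile (Moderate, X).

no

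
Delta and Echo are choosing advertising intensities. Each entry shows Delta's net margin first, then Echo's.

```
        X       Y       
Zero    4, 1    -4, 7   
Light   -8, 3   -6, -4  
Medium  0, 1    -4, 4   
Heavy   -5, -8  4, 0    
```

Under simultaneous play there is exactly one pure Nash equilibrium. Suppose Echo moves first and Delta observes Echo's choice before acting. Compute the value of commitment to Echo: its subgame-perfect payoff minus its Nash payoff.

1

Delta best-responds to each possible Echo move:
- X: BR = Zero, leader payoff 1.
- Y: BR = Heavy, leader payoff 0.
Maximizing over 1, 0, Echo chooses X. Subgame-perfect outcome: (Zero, X) with payoffs (4, 1).
For the simultaneous game, intersect best replies.
Delta's best replies: X→Zero; Y→Heavy.
Echo's best replies: Zero→Y; Light→X; Medium→Y; Heavy→Y.
The unique mutual best reply is (Heavy, Y), giving (4, 0).
Echo's commitment gain: 1 − 0 = 1.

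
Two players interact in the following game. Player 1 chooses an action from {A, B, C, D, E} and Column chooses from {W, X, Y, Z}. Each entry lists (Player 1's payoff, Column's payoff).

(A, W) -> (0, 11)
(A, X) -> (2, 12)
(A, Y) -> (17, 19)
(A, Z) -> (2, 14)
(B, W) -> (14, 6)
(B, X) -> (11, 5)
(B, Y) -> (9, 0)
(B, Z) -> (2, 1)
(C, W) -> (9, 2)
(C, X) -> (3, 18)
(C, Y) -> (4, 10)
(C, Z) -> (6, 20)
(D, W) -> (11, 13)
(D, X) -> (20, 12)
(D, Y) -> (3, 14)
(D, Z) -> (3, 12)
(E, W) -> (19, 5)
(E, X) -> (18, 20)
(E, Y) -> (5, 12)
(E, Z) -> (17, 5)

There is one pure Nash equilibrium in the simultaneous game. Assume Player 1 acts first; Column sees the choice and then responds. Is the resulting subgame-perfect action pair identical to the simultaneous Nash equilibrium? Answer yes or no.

Solve by backward induction (Player 1 leads).
- A: Column compares 11, 12, 19, 14 and picks Y; Player 1 would get 17.
- B: Column compares 6, 5, 0, 1 and picks W; Player 1 would get 14.
- C: Column compares 2, 18, 10, 20 and picks Z; Player 1 would get 6.
- D: Column compares 13, 12, 14, 12 and picks Y; Player 1 would get 3.
- E: Column compares 5, 20, 12, 5 and picks X; Player 1 would get 18.
Player 1's induced payoffs are 17, 14, 6, 3, 18, so Player 1 commits to E. Subgame-perfect outcome: (E, X) with payoffs (18, 20).
For the simultaneous game, intersect best replies.
Player 1's best replies: W→E; X→D; Y→A; Z→E.
Column's best replies: A→Y; B→W; C→Z; D→Y; E→X.
The unique mutual best reply is (A, Y), giving (17, 19).
Sequential outcome (E, X) differs from the Nash profile (A, Y).

no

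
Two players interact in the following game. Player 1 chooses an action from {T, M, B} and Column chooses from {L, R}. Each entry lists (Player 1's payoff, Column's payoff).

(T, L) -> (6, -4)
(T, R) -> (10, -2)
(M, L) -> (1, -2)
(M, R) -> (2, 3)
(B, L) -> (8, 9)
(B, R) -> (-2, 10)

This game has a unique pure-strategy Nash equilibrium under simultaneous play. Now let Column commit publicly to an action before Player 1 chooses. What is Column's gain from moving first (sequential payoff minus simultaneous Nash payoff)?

Player 1 best-responds to each possible Column move:
- L: BR = B, leader payoff 9.
- R: BR = T, leader payoff -2.
Column's induced payoffs are 9, -2, so Column commits to L. Subgame-perfect outcome: (B, L) with payoffs (8, 9).
Now find the simultaneous Nash equilibrium.
Player 1's best replies: L→B; R→T.
Column's best replies: T→R; M→R; B→R.
Only (T, R) has each player best-responding; Nash payoffs (10, -2).
Column's commitment gain: 9 − -2 = 11.

11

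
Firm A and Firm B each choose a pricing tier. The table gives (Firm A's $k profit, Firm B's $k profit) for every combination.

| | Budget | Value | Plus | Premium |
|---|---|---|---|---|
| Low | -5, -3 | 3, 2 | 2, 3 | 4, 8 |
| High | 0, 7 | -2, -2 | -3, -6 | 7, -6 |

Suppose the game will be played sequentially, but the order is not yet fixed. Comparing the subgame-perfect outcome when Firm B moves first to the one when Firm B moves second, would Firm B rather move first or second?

second

If Firm A leads: Firm B's best replies are Low→Premium, High→Budget; Firm A's induced payoffs 4, 0; outcome (Low, Premium), payoffs (4, 8).
If Firm B leads: Firm A's best replies are Budget→High, Value→Low, Plus→Low, Premium→High; Firm B's induced payoffs 7, 2, 3, -6; outcome (High, Budget), payoffs (0, 7).
Firm B gets 7 moving first and 8 moving second, so Firm B prefers to move second.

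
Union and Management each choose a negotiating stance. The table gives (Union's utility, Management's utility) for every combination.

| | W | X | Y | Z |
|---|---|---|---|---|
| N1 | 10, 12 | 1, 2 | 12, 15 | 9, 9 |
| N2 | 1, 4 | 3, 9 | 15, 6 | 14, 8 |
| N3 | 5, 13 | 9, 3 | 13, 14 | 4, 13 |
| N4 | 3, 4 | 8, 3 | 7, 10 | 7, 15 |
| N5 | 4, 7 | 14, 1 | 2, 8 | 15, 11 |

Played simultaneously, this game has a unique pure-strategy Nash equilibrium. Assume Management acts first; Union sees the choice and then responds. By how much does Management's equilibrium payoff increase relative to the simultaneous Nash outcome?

1

Solve by backward induction (Management leads).
- W: Union compares 10, 1, 5, 3, 4 and picks N1; Management would get 12.
- X: Union compares 1, 3, 9, 8, 14 and picks N5; Management would get 1.
- Y: Union compares 12, 15, 13, 7, 2 and picks N2; Management would get 6.
- Z: Union compares 9, 14, 4, 7, 15 and picks N5; Management would get 11.
Management's induced payoffs are 12, 1, 6, 11, so Management commits to W. Subgame-perfect outcome: (N1, W) with payoffs (10, 12).
Now find the simultaneous Nash equilibrium.
Union's best replies: W→N1; X→N5; Y→N2; Z→N5.
Management's best replies: N1→Y; N2→X; N3→Y; N4→Z; N5→Z.
Only (N5, Z) has each player best-responding; Nash payoffs (15, 11).
Management's commitment gain: 12 − 11 = 1.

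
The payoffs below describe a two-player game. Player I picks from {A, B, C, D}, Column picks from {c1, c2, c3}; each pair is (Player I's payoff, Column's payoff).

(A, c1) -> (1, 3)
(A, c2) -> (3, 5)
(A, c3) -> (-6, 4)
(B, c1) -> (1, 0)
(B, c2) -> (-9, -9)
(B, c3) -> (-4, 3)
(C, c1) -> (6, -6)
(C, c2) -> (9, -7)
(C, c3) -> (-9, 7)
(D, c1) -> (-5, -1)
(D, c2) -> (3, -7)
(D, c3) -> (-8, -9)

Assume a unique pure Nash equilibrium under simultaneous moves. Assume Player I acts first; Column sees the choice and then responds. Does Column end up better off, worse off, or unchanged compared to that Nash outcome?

better off

Solve by backward induction (Player I leads).
- A: BR = c2, leader payoff 3.
- B: BR = c3, leader payoff -4.
- C: BR = c3, leader payoff -9.
- D: BR = c1, leader payoff -5.
Player I's induced payoffs are 3, -4, -9, -5, so Player I commits to A. Subgame-perfect outcome: (A, c2) with payoffs (3, 5).
Now find the simultaneous Nash equilibrium.
Player I's best replies: c1→C; c2→C; c3→B.
Column's best replies: A→c2; B→c3; C→c3; D→c1.
Only (B, c3) has each player best-responding; Nash payoffs (-4, 3).
Column earns 5 sequentially versus 3 at the Nash outcome: better off.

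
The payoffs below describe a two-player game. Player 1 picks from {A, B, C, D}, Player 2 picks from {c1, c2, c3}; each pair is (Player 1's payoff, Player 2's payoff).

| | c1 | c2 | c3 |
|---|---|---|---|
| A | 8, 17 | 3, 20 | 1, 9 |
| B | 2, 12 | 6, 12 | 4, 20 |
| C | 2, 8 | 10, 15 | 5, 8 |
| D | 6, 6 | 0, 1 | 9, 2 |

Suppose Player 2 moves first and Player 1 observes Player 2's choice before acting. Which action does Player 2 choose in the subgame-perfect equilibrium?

c1

Work backward from Player 1's decision.
- c1: Player 1 compares 8, 2, 2, 6 and picks A; Player 2 would get 17.
- c2: Player 1 compares 3, 6, 10, 0 and picks C; Player 2 would get 15.
- c3: Player 1 compares 1, 4, 5, 9 and picks D; Player 2 would get 2.
Player 2's induced payoffs are 17, 15, 2, so Player 2 commits to c1. Subgame-perfect outcome: (A, c1) with payoffs (8, 17).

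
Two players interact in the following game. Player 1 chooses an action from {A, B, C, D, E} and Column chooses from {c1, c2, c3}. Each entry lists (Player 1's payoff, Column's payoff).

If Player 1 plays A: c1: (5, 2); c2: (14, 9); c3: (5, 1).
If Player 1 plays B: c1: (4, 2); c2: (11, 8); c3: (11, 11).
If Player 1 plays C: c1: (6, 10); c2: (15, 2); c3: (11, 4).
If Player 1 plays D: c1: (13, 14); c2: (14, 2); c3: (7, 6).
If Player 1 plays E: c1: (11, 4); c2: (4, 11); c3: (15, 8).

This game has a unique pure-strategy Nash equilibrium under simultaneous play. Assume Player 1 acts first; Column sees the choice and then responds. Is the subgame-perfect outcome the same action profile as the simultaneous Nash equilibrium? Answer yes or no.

no

Work backward from Column's decision.
- A: Column compares 2, 9, 1 and picks c2; Player 1 would get 14.
- B: Column compares 2, 8, 11 and picks c3; Player 1 would get 11.
- C: Column compares 10, 2, 4 and picks c1; Player 1 would get 6.
- D: Column compares 14, 2, 6 and picks c1; Player 1 would get 13.
- E: Column compares 4, 11, 8 and picks c2; Player 1 would get 4.
Among 14, 11, 6, 13, 4, the best is 14 at A. Subgame-perfect outcome: (A, c2) with payoffs (14, 9).
For the simultaneous game, intersect best replies.
Player 1's best replies: c1→D; c2→C; c3→E.
Column's best replies: A→c2; B→c3; C→c1; D→c1; E→c2.
The unique mutual best reply is (D, c1), giving (13, 14).
Sequential outcome (A, c2) differs from the Nash profile (D, c1).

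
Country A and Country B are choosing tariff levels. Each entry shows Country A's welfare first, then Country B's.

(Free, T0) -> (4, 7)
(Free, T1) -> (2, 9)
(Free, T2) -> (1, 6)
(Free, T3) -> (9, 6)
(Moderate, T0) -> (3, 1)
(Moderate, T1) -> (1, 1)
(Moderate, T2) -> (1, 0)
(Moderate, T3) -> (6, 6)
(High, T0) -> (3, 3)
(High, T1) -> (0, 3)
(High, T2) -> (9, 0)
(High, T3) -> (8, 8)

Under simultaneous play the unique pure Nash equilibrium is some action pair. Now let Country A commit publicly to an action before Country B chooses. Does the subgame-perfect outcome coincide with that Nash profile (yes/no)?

Backward induction with Country A moving first.
- Free: Country B compares 7, 9, 6, 6 and picks T1; Country A would get 2.
- Moderate: Country B compares 1, 1, 0, 6 and picks T3; Country A would get 6.
- High: Country B compares 3, 3, 0, 8 and picks T3; Country A would get 8.
Country A's induced payoffs are 2, 6, 8, so Country A commits to High. Subgame-perfect outcome: (High, T3) with payoffs (8, 8).
Under simultaneous play:
Country A's best replies: T0→Free; T1→Free; T2→High; T3→Free.
Country B's best replies: Free→T1; Moderate→T3; High→T3.
Only (Free, T1) has each player best-responding; Nash payoffs (2, 9).
Sequential outcome (High, T3) differs from the Nash profile (Free, T1).

no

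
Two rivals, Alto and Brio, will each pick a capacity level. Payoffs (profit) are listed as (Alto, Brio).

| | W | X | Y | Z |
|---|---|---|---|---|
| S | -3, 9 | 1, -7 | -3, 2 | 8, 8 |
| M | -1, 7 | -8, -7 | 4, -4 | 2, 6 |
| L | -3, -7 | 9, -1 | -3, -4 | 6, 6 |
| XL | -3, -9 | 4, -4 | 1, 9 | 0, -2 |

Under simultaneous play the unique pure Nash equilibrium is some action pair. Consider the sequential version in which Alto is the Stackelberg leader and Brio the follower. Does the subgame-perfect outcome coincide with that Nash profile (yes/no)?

Backward induction with Alto moving first.
- S: Brio compares 9, -7, 2, 8 and picks W; Alto would get -3.
- M: Brio compares 7, -7, -4, 6 and picks W; Alto would get -1.
- L: Brio compares -7, -1, -4, 6 and picks Z; Alto would get 6.
- XL: Brio compares -9, -4, 9, -2 and picks Y; Alto would get 1.
Maximizing over -3, -1, 6, 1, Alto chooses L. Subgame-perfect outcome: (L, Z) with payoffs (6, 6).
For the simultaneous game, intersect best replies.
Alto's best replies: W→M; X→L; Y→M; Z→S.
Brio's best replies: S→W; M→W; L→Z; XL→Y.
Only (M, W) has each player best-responding; Nash payoffs (-1, 7).
Sequential outcome (L, Z) differs from the Nash profile (M, W).

no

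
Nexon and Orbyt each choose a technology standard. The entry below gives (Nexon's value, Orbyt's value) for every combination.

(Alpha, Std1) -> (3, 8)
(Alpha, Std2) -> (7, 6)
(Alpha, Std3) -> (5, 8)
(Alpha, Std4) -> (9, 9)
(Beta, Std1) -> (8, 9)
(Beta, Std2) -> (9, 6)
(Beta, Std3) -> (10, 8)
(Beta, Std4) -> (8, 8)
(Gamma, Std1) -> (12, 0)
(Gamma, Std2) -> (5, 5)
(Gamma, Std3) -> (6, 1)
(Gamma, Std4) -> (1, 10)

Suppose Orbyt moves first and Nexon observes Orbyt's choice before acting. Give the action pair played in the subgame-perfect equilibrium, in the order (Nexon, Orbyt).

(Alpha, Std4)

Work backward from Nexon's decision.
- Std1: BR = Gamma, leader payoff 0.
- Std2: BR = Beta, leader payoff 6.
- Std3: BR = Beta, leader payoff 8.
- Std4: BR = Alpha, leader payoff 9.
Among 0, 6, 8, 9, the best is 9 at Std4. Subgame-perfect outcome: (Alpha, Std4) with payoffs (9, 9).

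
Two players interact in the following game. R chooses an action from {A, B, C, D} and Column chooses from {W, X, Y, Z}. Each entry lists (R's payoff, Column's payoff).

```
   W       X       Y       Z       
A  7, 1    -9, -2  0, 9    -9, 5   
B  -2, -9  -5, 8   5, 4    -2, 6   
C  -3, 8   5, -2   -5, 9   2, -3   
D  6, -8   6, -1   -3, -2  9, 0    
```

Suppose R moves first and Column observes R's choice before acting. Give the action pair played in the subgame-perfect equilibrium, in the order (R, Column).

(D, Z)

Solve by backward induction (R leads).
- A → Column plays Y (best of 1, -2, 9, 5); R gets 0.
- B → Column plays X (best of -9, 8, 4, 6); R gets -5.
- C → Column plays Y (best of 8, -2, 9, -3); R gets -5.
- D → Column plays Z (best of -8, -1, -2, 0); R gets 9.
Among 0, -5, -5, 9, the best is 9 at D. Subgame-perfect outcome: (D, Z) with payoffs (9, 0).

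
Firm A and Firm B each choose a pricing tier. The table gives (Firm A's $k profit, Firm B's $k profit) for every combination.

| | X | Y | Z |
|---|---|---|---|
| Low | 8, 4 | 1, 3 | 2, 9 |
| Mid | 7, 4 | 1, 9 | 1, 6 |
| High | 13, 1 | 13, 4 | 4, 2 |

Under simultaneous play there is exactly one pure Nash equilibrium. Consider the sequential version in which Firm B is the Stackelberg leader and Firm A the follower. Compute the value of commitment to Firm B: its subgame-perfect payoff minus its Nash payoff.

0

Solve by backward induction (Firm B leads).
- X: Firm A compares 8, 7, 13 and picks High; Firm B would get 1.
- Y: Firm A compares 1, 1, 13 and picks High; Firm B would get 4.
- Z: Firm A compares 2, 1, 4 and picks High; Firm B would get 2.
Firm B's induced payoffs are 1, 4, 2, so Firm B commits to Y. Subgame-perfect outcome: (High, Y) with payoffs (13, 4).
Now find the simultaneous Nash equilibrium.
Firm A's best replies: X→High; Y→High; Z→High.
Firm B's best replies: Low→Z; Mid→Y; High→Y.
Only (High, Y) has each player best-responding; Nash payoffs (13, 4).
Firm B's commitment gain: 4 − 4 = 0.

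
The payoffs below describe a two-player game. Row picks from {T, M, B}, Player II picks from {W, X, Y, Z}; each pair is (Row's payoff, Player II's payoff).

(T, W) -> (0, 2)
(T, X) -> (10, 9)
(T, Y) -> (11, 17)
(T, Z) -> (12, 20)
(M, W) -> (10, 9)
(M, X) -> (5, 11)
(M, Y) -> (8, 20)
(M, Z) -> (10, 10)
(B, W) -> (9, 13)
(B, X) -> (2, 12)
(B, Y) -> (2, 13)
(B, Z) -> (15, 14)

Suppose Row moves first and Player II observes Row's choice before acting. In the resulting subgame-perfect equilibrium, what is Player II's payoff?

14

Work backward from Player II's decision.
- T → Player II plays Z (best of 2, 9, 17, 20); Row gets 12.
- M → Player II plays Y (best of 9, 11, 20, 10); Row gets 8.
- B → Player II plays Z (best of 13, 12, 13, 14); Row gets 15.
Among 12, 8, 15, the best is 15 at B. Subgame-perfect outcome: (B, Z) with payoffs (15, 14).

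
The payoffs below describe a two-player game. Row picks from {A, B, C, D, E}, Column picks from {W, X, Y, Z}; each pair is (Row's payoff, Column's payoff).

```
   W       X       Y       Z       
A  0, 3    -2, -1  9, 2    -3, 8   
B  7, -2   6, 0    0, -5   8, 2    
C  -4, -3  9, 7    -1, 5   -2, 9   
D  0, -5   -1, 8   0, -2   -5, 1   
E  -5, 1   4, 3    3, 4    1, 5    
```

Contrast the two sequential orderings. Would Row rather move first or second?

second

If Row leads: Column's best replies are A→Z, B→Z, C→Z, D→X, E→Z; Row's induced payoffs -3, 8, -2, -1, 1; outcome (B, Z), payoffs (8, 2).
If Column leads: Row's best replies are W→B, X→C, Y→A, Z→B; Column's induced payoffs -2, 7, 2, 2; outcome (C, X), payoffs (9, 7).
Row gets 8 moving first and 9 moving second, so Row prefers to move second.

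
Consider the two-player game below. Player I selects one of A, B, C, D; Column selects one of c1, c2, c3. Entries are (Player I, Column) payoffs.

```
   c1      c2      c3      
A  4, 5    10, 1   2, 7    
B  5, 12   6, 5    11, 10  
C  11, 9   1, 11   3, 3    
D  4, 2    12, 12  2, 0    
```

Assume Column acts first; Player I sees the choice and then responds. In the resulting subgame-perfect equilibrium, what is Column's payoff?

Solve by backward induction (Column leads).
- c1: Player I compares 4, 5, 11, 4 and picks C; Column would get 9.
- c2: Player I compares 10, 6, 1, 12 and picks D; Column would get 12.
- c3: Player I compares 2, 11, 3, 2 and picks B; Column would get 10.
Maximizing over 9, 12, 10, Column chooses c2. Subgame-perfect outcome: (D, c2) with payoffs (12, 12).

12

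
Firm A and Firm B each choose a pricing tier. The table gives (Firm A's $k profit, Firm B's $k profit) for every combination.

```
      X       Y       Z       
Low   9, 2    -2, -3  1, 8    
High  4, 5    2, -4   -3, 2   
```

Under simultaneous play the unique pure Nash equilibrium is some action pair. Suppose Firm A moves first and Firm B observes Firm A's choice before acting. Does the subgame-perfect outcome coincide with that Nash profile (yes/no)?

Work backward from Firm B's decision.
- Low → Firm B plays Z (best of 2, -3, 8); Firm A gets 1.
- High → Firm B plays X (best of 5, -4, 2); Firm A gets 4.
Among 1, 4, the best is 4 at High. Subgame-perfect outcome: (High, X) with payoffs (4, 5).
For the simultaneous game, intersect best replies.
Firm A's best replies: X→Low; Y→High; Z→Low.
Firm B's best replies: Low→Z; High→X.
Only (Low, Z) has each player best-responding; Nash payoffs (1, 8).
Sequential outcome (High, X) differs from the Nash profile (Low, Z).

no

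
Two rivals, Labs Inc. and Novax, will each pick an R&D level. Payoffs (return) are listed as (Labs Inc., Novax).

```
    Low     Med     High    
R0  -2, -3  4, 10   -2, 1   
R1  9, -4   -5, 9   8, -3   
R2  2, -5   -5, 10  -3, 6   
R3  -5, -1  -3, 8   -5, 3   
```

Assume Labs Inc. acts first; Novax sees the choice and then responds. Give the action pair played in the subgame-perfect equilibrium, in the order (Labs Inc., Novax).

Work backward from Novax's decision.
- R0: BR = Med, leader payoff 4.
- R1: BR = Med, leader payoff -5.
- R2: BR = Med, leader payoff -5.
- R3: BR = Med, leader payoff -3.
Maximizing over 4, -5, -5, -3, Labs Inc. chooses R0. Subgame-perfect outcome: (R0, Med) with payoffs (4, 10).

(R0, Med)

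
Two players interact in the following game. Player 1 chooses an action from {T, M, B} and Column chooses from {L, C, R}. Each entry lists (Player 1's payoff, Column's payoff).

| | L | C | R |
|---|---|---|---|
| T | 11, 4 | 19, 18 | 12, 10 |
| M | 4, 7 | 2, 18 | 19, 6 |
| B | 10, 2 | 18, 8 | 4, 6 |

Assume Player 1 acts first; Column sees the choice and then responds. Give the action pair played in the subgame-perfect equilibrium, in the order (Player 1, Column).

Work backward from Column's decision.
- T: BR = C, leader payoff 19.
- M: BR = C, leader payoff 2.
- B: BR = C, leader payoff 18.
Maximizing over 19, 2, 18, Player 1 chooses T. Subgame-perfect outcome: (T, C) with payoffs (19, 18).

(T, C)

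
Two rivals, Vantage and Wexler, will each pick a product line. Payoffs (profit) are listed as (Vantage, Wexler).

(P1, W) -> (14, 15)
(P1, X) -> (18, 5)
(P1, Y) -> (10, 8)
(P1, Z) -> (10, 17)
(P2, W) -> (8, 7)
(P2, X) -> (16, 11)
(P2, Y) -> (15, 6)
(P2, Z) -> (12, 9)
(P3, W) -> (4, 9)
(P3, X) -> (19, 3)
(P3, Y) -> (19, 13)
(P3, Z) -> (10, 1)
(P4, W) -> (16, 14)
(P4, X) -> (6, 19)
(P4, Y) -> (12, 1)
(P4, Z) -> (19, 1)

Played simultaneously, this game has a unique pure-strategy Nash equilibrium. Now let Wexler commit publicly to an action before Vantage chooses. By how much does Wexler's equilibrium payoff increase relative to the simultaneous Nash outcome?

Vantage best-responds to each possible Wexler move:
- W: BR = P4, leader payoff 14.
- X: BR = P3, leader payoff 3.
- Y: BR = P3, leader payoff 13.
- Z: BR = P4, leader payoff 1.
Among 14, 3, 13, 1, the best is 14 at W. Subgame-perfect outcome: (P4, W) with payoffs (16, 14).
Under simultaneous play:
Vantage's best replies: W→P4; X→P3; Y→P3; Z→P4.
Wexler's best replies: P1→Z; P2→X; P3→Y; P4→X.
The unique mutual best reply is (P3, Y), giving (19, 13).
Wexler's commitment gain: 14 − 13 = 1.

1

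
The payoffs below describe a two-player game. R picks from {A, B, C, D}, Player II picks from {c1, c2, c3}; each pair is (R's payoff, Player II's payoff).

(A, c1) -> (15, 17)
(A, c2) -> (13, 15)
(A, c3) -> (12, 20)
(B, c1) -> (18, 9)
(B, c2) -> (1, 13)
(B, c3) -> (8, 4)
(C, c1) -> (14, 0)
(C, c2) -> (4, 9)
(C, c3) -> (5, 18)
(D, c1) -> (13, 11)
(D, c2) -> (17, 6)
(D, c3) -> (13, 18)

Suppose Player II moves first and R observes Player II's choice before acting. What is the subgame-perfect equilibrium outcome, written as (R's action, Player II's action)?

Solve by backward induction (Player II leads).
- c1: BR = B, leader payoff 9.
- c2: BR = D, leader payoff 6.
- c3: BR = D, leader payoff 18.
Player II's induced payoffs are 9, 6, 18, so Player II commits to c3. Subgame-perfect outcome: (D, c3) with payoffs (13, 18).

(D, c3)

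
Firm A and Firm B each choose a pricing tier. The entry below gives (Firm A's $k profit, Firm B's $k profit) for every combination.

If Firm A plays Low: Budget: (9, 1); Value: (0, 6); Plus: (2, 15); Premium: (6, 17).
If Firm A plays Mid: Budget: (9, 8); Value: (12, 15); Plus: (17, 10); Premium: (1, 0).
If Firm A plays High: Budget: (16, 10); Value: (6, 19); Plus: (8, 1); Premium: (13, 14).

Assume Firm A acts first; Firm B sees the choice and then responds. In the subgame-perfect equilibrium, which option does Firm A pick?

Solve by backward induction (Firm A leads).
- Low: Firm B compares 1, 6, 15, 17 and picks Premium; Firm A would get 6.
- Mid: Firm B compares 8, 15, 10, 0 and picks Value; Firm A would get 12.
- High: Firm B compares 10, 19, 1, 14 and picks Value; Firm A would get 6.
Maximizing over 6, 12, 6, Firm A chooses Mid. Subgame-perfect outcome: (Mid, Value) with payoffs (12, 15).

Mid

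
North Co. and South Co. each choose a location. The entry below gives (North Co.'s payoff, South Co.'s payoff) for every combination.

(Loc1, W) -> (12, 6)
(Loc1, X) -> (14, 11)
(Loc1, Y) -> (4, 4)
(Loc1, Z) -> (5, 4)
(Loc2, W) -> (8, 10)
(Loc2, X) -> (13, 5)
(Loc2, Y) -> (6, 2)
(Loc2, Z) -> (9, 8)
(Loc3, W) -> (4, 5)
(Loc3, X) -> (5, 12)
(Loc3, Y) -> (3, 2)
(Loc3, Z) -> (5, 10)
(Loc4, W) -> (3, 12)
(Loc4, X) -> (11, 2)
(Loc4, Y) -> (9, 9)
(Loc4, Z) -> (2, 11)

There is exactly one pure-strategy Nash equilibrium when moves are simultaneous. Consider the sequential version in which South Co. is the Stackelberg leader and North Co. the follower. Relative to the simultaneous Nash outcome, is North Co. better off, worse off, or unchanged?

unchanged

Backward induction with South Co. moving first.
- W → North Co. plays Loc1 (best of 12, 8, 4, 3); South Co. gets 6.
- X → North Co. plays Loc1 (best of 14, 13, 5, 11); South Co. gets 11.
- Y → North Co. plays Loc4 (best of 4, 6, 3, 9); South Co. gets 9.
- Z → North Co. plays Loc2 (best of 5, 9, 5, 2); South Co. gets 8.
Maximizing over 6, 11, 9, 8, South Co. chooses X. Subgame-perfect outcome: (Loc1, X) with payoffs (14, 11).
Under simultaneous play:
North Co.'s best replies: W→Loc1; X→Loc1; Y→Loc4; Z→Loc2.
South Co.'s best replies: Loc1→X; Loc2→W; Loc3→X; Loc4→W.
Only (Loc1, X) has each player best-responding; Nash payoffs (14, 11).
North Co. earns 14 sequentially versus 14 at the Nash outcome: unchanged.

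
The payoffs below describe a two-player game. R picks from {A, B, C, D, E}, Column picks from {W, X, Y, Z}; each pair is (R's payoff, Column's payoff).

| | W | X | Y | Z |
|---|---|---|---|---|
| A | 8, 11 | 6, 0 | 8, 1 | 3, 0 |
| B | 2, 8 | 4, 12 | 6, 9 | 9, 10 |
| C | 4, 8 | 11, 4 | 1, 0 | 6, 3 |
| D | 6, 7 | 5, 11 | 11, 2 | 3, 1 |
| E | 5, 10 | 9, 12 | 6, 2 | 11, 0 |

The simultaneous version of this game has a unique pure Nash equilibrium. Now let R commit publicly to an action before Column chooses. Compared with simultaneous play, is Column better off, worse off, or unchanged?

better off

Backward induction with R moving first.
- A → Column plays W (best of 11, 0, 1, 0); R gets 8.
- B → Column plays X (best of 8, 12, 9, 10); R gets 4.
- C → Column plays W (best of 8, 4, 0, 3); R gets 4.
- D → Column plays X (best of 7, 11, 2, 1); R gets 5.
- E → Column plays X (best of 10, 12, 2, 0); R gets 9.
Maximizing over 8, 4, 4, 5, 9, R chooses E. Subgame-perfect outcome: (E, X) with payoffs (9, 12).
For the simultaneous game, intersect best replies.
R's best replies: W→A; X→C; Y→D; Z→E.
Column's best replies: A→W; B→X; C→W; D→X; E→X.
Only (A, W) has each player best-responding; Nash payoffs (8, 11).
Column earns 12 sequentially versus 11 at the Nash outcome: better off.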